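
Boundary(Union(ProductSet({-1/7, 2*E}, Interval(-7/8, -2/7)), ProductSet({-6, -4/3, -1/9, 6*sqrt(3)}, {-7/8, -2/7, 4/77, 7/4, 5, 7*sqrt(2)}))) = Union(ProductSet({-1/7, 2*E}, Interval(-7/8, -2/7)), ProductSet({-6, -4/3, -1/9, 6*sqrt(3)}, {-7/8, -2/7, 4/77, 7/4, 5, 7*sqrt(2)}))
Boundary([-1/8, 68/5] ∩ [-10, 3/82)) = {-1/8, 3/82}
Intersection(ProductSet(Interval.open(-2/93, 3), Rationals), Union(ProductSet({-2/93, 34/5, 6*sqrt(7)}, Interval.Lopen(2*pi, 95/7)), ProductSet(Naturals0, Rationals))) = ProductSet(Range(0, 3, 1), Rationals)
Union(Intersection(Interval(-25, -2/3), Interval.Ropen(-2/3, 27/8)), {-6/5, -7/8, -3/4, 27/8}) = {-6/5, -7/8, -3/4, -2/3, 27/8}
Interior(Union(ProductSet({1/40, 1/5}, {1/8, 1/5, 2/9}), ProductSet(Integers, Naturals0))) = EmptySet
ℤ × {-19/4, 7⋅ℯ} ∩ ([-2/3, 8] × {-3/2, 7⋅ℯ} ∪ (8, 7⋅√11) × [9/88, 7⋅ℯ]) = ({0, 1, …, 8} ∪ {9, 10, …, 23}) × {7⋅ℯ}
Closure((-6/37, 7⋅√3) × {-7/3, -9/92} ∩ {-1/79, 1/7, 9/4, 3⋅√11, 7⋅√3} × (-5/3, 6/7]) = {-1/79, 1/7, 9/4, 3⋅√11} × {-9/92}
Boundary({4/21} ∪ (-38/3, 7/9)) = {-38/3, 7/9}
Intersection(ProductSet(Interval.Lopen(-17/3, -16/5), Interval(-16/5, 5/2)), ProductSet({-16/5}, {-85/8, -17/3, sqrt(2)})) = ProductSet({-16/5}, {sqrt(2)})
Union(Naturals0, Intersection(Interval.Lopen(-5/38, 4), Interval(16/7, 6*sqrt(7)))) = Union(Interval(16/7, 4), Naturals0)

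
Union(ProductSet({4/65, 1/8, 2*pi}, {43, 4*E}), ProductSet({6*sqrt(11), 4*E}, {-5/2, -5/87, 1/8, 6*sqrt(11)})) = Union(ProductSet({6*sqrt(11), 4*E}, {-5/2, -5/87, 1/8, 6*sqrt(11)}), ProductSet({4/65, 1/8, 2*pi}, {43, 4*E}))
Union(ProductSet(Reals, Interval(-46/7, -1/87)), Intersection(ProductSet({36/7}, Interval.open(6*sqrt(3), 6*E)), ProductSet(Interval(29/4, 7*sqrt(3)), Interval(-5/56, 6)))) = ProductSet(Reals, Interval(-46/7, -1/87))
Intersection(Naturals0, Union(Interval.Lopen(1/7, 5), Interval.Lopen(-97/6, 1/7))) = Range(0, 6, 1)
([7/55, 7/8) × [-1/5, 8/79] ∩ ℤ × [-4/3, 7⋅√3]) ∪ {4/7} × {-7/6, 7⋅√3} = {4/7} × {-7/6, 7⋅√3}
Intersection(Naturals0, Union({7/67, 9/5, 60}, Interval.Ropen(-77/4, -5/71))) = {60}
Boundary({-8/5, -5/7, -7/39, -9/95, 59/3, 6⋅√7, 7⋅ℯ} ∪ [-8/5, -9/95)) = {-8/5, -9/95, 59/3, 6⋅√7, 7⋅ℯ}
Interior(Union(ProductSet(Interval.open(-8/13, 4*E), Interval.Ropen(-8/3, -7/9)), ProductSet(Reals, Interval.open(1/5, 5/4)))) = Union(ProductSet(Interval(-oo, oo), Interval.open(1/5, 5/4)), ProductSet(Interval.open(-8/13, 4*E), Interval.open(-8/3, -7/9)))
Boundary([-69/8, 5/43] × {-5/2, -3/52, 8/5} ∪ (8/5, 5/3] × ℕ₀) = ([8/5, 5/3] × ℕ₀) ∪ ([-69/8, 5/43] × {-5/2, -3/52, 8/5})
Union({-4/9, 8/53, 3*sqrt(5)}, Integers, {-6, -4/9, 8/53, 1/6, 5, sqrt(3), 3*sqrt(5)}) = Union({-4/9, 8/53, 1/6, sqrt(3), 3*sqrt(5)}, Integers)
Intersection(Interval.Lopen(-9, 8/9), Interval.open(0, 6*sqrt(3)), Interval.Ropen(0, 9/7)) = Interval.Lopen(0, 8/9)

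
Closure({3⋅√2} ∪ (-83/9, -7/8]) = [-83/9, -7/8] ∪ {3⋅√2}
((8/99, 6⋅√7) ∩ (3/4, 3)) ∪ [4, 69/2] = (3/4, 3) ∪ [4, 69/2]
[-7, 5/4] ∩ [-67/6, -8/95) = [-7, -8/95)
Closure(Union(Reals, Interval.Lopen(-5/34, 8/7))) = Interval(-oo, oo)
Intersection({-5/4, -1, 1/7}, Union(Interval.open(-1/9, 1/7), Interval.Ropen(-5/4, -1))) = {-5/4}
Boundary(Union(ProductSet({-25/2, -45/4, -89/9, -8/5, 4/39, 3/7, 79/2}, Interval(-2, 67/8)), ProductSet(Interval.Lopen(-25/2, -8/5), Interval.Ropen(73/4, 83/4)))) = Union(ProductSet({-25/2, -8/5}, Interval(73/4, 83/4)), ProductSet({-25/2, -45/4, -89/9, -8/5, 4/39, 3/7, 79/2}, Interval(-2, 67/8)), ProductSet(Interval(-25/2, -8/5), {73/4, 83/4}))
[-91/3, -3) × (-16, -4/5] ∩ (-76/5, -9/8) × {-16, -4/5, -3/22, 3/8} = (-76/5, -3) × {-4/5}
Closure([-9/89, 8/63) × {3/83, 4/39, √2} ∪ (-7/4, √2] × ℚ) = [-7/4, √2] × ℝ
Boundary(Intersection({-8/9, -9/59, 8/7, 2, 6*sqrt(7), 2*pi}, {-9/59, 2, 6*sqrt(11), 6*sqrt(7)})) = {-9/59, 2, 6*sqrt(7)}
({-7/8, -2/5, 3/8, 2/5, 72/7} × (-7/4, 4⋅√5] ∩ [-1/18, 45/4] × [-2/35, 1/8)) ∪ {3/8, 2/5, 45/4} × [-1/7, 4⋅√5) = ({3/8, 2/5, 72/7} × [-2/35, 1/8)) ∪ ({3/8, 2/5, 45/4} × [-1/7, 4⋅√5))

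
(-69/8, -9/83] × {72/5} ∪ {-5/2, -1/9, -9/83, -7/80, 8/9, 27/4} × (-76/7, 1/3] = ((-69/8, -9/83] × {72/5}) ∪ ({-5/2, -1/9, -9/83, -7/80, 8/9, 27/4} × (-76/7, 1/3])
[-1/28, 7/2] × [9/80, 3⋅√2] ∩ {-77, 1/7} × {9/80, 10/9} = {1/7} × {9/80, 10/9}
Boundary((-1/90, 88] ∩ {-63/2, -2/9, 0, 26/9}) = {0, 26/9}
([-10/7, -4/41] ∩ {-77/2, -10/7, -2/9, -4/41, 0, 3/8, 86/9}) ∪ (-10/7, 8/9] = [-10/7, 8/9]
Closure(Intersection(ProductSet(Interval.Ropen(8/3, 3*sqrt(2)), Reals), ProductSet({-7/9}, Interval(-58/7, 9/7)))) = EmptySet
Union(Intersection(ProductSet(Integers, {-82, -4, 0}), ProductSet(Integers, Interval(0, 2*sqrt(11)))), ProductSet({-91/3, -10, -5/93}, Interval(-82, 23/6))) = Union(ProductSet({-91/3, -10, -5/93}, Interval(-82, 23/6)), ProductSet(Integers, {0}))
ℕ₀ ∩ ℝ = ℕ₀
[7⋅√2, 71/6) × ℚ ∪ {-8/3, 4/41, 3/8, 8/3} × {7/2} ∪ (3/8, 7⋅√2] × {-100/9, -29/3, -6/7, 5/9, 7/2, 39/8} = ({-8/3, 4/41, 3/8, 8/3} × {7/2}) ∪ ([7⋅√2, 71/6) × ℚ) ∪ ((3/8, 7⋅√2] × {-100/9, -29/3, -6/7, 5/9, 7/2, 39/8})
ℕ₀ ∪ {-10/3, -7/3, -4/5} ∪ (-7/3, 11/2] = {-10/3} ∪ [-7/3, 11/2] ∪ ℕ₀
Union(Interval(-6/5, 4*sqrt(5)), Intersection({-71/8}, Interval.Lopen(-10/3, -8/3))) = Interval(-6/5, 4*sqrt(5))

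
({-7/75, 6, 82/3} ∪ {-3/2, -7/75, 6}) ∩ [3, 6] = {6}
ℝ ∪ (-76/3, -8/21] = (-∞, ∞)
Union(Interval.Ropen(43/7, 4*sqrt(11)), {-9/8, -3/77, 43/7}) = Union({-9/8, -3/77}, Interval.Ropen(43/7, 4*sqrt(11)))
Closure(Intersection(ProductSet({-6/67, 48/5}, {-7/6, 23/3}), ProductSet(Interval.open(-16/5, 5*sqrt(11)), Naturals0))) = EmptySet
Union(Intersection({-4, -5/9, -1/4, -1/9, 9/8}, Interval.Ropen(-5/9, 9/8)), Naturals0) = Union({-5/9, -1/4, -1/9}, Naturals0)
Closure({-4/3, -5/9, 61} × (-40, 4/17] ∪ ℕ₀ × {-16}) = (ℕ₀ × {-16}) ∪ ({-4/3, -5/9, 61} × [-40, 4/17])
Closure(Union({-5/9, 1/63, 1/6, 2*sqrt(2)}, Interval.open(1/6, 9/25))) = Union({-5/9, 1/63, 2*sqrt(2)}, Interval(1/6, 9/25))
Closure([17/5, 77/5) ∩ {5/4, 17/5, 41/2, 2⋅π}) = {17/5, 2⋅π}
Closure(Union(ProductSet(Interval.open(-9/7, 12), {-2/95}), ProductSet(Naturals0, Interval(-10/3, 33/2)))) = Union(ProductSet(Interval(-9/7, 12), {-2/95}), ProductSet(Naturals0, Interval(-10/3, 33/2)))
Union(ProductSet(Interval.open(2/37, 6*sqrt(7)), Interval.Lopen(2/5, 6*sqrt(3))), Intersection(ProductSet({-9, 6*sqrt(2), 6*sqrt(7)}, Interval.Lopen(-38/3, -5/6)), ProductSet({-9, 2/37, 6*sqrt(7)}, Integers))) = Union(ProductSet({-9, 6*sqrt(7)}, Range(-12, 0, 1)), ProductSet(Interval.open(2/37, 6*sqrt(7)), Interval.Lopen(2/5, 6*sqrt(3))))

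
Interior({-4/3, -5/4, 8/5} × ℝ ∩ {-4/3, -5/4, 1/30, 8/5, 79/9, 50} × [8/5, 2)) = ∅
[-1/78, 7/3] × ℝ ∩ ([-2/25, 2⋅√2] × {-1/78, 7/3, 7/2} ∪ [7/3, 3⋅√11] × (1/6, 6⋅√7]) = ([-1/78, 7/3] × {-1/78, 7/3, 7/2}) ∪ ({7/3} × (1/6, 6⋅√7])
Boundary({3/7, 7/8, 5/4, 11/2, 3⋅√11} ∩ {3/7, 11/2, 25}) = {3/7, 11/2}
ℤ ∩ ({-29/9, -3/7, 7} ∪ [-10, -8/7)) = {-10, -9, …, -2} ∪ {7}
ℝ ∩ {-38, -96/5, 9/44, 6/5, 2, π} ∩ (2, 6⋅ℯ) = {π}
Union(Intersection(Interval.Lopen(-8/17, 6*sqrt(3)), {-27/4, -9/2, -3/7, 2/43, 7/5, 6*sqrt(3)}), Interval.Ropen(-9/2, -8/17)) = Union({-3/7, 2/43, 7/5, 6*sqrt(3)}, Interval.Ropen(-9/2, -8/17))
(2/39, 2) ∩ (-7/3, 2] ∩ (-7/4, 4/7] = (2/39, 4/7]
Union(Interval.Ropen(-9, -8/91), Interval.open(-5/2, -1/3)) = Interval.Ropen(-9, -8/91)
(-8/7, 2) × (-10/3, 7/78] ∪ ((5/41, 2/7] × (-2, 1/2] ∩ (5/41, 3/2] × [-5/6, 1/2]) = ((-8/7, 2) × (-10/3, 7/78]) ∪ ((5/41, 2/7] × [-5/6, 1/2])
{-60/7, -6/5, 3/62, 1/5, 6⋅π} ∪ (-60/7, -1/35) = [-60/7, -1/35) ∪ {3/62, 1/5, 6⋅π}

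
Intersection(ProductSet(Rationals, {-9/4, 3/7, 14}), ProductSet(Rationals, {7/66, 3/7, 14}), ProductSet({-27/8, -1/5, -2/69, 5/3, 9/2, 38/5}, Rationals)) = ProductSet({-27/8, -1/5, -2/69, 5/3, 9/2, 38/5}, {3/7, 14})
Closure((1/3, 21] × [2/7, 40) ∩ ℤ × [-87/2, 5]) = {1, 2, …, 21} × [2/7, 5]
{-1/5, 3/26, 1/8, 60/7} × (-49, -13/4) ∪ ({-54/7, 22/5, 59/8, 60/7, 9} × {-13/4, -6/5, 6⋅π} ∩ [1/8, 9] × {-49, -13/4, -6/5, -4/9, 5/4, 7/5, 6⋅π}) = ({-1/5, 3/26, 1/8, 60/7} × (-49, -13/4)) ∪ ({22/5, 59/8, 60/7, 9} × {-13/4, -6/5, 6⋅π})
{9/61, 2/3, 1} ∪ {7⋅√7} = {9/61, 2/3, 1, 7⋅√7}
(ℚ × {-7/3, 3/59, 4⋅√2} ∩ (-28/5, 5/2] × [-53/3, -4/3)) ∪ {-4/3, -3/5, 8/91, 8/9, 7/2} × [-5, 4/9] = ((ℚ ∩ (-28/5, 5/2]) × {-7/3}) ∪ ({-4/3, -3/5, 8/91, 8/9, 7/2} × [-5, 4/9])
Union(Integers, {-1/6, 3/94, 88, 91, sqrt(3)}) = Union({-1/6, 3/94, sqrt(3)}, Integers)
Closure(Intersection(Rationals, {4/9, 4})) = {4/9, 4}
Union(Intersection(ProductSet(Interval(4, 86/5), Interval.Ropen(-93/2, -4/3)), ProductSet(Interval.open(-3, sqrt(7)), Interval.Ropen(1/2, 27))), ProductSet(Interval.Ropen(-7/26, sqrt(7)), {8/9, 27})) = ProductSet(Interval.Ropen(-7/26, sqrt(7)), {8/9, 27})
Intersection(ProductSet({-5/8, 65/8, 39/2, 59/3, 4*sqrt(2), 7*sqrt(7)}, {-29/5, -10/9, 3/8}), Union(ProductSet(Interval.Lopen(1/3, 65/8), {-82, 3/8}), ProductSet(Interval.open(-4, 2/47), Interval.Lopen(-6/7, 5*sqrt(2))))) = ProductSet({-5/8, 65/8, 4*sqrt(2)}, {3/8})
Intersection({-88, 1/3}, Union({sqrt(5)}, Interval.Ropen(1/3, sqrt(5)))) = {1/3}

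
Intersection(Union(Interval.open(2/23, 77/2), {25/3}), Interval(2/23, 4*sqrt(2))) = Interval.Lopen(2/23, 4*sqrt(2))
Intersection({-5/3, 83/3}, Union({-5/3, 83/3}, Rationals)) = {-5/3, 83/3}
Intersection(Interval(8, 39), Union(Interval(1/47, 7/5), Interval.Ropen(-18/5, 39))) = Interval.Ropen(8, 39)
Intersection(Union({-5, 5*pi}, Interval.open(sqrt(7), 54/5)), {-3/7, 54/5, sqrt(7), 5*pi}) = {5*pi}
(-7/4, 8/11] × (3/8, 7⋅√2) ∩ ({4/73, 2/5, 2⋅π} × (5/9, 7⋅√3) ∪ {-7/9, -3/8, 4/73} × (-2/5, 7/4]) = ({-7/9, -3/8, 4/73} × (3/8, 7/4]) ∪ ({4/73, 2/5} × (5/9, 7⋅√2))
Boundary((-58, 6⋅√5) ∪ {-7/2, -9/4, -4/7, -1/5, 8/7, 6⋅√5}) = {-58, 6⋅√5}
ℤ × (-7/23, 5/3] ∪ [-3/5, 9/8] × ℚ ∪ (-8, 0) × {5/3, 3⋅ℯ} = (ℤ × (-7/23, 5/3]) ∪ ([-3/5, 9/8] × ℚ) ∪ ((-8, 0) × {5/3, 3⋅ℯ})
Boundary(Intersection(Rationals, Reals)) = Reals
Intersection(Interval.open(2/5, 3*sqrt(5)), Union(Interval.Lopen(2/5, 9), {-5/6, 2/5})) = Interval.open(2/5, 3*sqrt(5))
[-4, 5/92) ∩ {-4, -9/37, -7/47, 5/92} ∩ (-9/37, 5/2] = {-7/47}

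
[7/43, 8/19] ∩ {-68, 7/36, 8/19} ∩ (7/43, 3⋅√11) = {7/36, 8/19}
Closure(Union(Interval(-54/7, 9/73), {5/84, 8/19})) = Union({8/19}, Interval(-54/7, 9/73))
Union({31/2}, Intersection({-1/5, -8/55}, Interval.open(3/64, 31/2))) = {31/2}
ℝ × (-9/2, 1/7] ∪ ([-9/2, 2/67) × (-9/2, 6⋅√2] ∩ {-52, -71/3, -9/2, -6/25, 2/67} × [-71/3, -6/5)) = ℝ × (-9/2, 1/7]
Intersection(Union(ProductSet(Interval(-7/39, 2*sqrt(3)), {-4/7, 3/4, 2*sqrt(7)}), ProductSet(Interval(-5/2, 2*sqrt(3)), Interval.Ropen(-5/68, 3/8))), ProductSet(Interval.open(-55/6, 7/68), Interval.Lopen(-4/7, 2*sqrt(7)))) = Union(ProductSet(Interval.Ropen(-5/2, 7/68), Interval.Ropen(-5/68, 3/8)), ProductSet(Interval.Ropen(-7/39, 7/68), {3/4, 2*sqrt(7)}))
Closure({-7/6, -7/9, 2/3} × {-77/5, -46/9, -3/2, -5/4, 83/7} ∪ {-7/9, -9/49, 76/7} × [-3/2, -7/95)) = ({-7/9, -9/49, 76/7} × [-3/2, -7/95]) ∪ ({-7/6, -7/9, 2/3} × {-77/5, -46/9, -3/2, -5/4, 83/7})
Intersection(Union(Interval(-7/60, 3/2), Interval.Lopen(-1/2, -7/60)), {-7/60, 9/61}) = {-7/60, 9/61}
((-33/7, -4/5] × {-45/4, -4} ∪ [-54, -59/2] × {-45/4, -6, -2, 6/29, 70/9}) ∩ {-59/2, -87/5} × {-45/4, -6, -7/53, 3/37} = {-59/2} × {-45/4, -6}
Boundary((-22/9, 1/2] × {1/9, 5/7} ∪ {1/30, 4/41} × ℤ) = ({1/30, 4/41} × ℤ) ∪ ([-22/9, 1/2] × {1/9, 5/7})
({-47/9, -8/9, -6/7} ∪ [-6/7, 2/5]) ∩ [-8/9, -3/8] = {-8/9} ∪ [-6/7, -3/8]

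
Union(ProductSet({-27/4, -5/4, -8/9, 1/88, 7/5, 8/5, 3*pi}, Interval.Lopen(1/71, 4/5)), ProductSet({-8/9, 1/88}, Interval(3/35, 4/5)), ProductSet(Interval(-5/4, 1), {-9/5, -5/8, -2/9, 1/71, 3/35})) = Union(ProductSet({-27/4, -5/4, -8/9, 1/88, 7/5, 8/5, 3*pi}, Interval.Lopen(1/71, 4/5)), ProductSet(Interval(-5/4, 1), {-9/5, -5/8, -2/9, 1/71, 3/35}))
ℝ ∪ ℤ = ℝ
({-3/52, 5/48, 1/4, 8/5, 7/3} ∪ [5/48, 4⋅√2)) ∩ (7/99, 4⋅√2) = [5/48, 4⋅√2)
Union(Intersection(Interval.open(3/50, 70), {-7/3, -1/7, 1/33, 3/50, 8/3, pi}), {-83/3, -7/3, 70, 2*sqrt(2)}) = {-83/3, -7/3, 8/3, 70, 2*sqrt(2), pi}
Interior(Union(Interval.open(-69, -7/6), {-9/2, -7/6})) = Interval.open(-69, -7/6)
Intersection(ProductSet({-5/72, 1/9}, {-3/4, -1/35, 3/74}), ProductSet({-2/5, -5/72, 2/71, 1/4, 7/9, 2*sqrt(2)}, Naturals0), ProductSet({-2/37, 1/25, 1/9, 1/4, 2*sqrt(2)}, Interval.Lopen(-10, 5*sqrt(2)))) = EmptySet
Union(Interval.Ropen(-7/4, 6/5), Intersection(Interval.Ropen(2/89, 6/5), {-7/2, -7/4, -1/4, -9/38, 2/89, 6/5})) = Interval.Ropen(-7/4, 6/5)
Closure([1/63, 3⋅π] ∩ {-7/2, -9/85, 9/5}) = {9/5}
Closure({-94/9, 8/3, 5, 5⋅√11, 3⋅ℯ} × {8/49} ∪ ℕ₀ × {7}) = (ℕ₀ × {7}) ∪ ({-94/9, 8/3, 5, 5⋅√11, 3⋅ℯ} × {8/49})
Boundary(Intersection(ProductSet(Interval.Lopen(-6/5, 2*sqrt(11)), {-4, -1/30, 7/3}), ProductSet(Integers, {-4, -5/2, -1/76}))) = ProductSet(Range(-1, 7, 1), {-4})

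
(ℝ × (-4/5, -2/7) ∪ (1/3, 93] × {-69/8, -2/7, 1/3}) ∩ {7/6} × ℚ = {7/6} × ({-69/8, -2/7, 1/3} ∪ (ℚ ∩ (-4/5, -2/7)))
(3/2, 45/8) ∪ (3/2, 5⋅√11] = (3/2, 5⋅√11]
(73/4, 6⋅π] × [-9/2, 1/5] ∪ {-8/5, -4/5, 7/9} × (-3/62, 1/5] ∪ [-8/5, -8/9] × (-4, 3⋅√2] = ({-8/5, -4/5, 7/9} × (-3/62, 1/5]) ∪ ((73/4, 6⋅π] × [-9/2, 1/5]) ∪ ([-8/5, -8/9] × (-4, 3⋅√2])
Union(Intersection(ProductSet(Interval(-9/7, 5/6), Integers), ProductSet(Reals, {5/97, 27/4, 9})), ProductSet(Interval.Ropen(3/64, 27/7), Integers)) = Union(ProductSet(Interval(-9/7, 5/6), {9}), ProductSet(Interval.Ropen(3/64, 27/7), Integers))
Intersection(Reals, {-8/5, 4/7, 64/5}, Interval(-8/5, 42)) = {-8/5, 4/7, 64/5}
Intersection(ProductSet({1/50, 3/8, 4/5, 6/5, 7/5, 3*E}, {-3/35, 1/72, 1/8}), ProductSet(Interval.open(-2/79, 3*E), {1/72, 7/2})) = ProductSet({1/50, 3/8, 4/5, 6/5, 7/5}, {1/72})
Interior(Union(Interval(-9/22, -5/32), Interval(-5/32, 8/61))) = Interval.open(-9/22, 8/61)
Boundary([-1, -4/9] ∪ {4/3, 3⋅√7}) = {-1, -4/9, 4/3, 3⋅√7}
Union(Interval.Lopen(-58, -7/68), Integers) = Union(Integers, Interval(-58, -7/68))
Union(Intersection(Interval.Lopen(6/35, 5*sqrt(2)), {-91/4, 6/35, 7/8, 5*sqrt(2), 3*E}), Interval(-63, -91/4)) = Union({7/8, 5*sqrt(2)}, Interval(-63, -91/4))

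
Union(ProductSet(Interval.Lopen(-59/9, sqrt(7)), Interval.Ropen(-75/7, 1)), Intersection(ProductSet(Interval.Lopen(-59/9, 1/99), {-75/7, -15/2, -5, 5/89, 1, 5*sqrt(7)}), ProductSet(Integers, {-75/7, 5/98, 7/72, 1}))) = Union(ProductSet(Interval.Lopen(-59/9, sqrt(7)), Interval.Ropen(-75/7, 1)), ProductSet(Range(-6, 1, 1), {-75/7, 1}))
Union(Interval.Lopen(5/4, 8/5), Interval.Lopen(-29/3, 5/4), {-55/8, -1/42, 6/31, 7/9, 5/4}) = Interval.Lopen(-29/3, 8/5)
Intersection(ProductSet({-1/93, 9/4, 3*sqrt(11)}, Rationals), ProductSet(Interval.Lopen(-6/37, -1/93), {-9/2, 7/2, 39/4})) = ProductSet({-1/93}, {-9/2, 7/2, 39/4})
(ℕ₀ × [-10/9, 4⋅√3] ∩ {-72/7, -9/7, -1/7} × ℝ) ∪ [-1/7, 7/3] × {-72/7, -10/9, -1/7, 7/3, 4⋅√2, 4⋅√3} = [-1/7, 7/3] × {-72/7, -10/9, -1/7, 7/3, 4⋅√2, 4⋅√3}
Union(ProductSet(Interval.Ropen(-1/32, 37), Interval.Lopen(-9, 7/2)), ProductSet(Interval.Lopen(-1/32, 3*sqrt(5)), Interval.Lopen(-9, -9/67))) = ProductSet(Interval.Ropen(-1/32, 37), Interval.Lopen(-9, 7/2))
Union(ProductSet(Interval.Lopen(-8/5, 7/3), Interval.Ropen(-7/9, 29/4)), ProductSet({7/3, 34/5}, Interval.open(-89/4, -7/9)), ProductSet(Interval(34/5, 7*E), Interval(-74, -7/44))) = Union(ProductSet({7/3, 34/5}, Interval.open(-89/4, -7/9)), ProductSet(Interval.Lopen(-8/5, 7/3), Interval.Ropen(-7/9, 29/4)), ProductSet(Interval(34/5, 7*E), Interval(-74, -7/44)))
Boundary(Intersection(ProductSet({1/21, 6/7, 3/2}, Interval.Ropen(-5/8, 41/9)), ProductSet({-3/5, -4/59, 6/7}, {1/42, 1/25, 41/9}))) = ProductSet({6/7}, {1/42, 1/25})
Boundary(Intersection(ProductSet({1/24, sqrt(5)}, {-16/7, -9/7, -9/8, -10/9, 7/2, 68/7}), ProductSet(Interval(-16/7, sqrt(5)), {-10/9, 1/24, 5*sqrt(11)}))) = ProductSet({1/24, sqrt(5)}, {-10/9})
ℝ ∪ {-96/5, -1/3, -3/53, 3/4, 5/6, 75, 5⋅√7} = ℝ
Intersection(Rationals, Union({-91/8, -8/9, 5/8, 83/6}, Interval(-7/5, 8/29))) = Union({-91/8, 5/8, 83/6}, Intersection(Interval(-7/5, 8/29), Rationals))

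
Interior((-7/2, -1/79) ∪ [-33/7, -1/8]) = (-33/7, -1/79)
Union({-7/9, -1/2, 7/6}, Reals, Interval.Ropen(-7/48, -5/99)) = Interval(-oo, oo)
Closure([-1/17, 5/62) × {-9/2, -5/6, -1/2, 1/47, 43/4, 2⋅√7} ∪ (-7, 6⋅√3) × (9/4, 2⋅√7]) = ({-7, 6⋅√3} × [9/4, 2⋅√7]) ∪ ([-7, 6⋅√3] × {9/4, 2⋅√7}) ∪ ([-1/17, 5/62] × {-9/2, -5/6, -1/2, 1/47, 43/4, 2⋅√7}) ∪ ((-7, 6⋅√3) × (9/4, 2⋅√7])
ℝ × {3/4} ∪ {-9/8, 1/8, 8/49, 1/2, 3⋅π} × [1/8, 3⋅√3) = (ℝ × {3/4}) ∪ ({-9/8, 1/8, 8/49, 1/2, 3⋅π} × [1/8, 3⋅√3))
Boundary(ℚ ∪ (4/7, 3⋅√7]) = (-∞, 4/7] ∪ [3⋅√7, ∞)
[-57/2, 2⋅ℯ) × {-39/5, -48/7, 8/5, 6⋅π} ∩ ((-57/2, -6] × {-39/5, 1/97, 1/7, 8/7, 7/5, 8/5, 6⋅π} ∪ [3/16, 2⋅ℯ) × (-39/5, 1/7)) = ([3/16, 2⋅ℯ) × {-48/7}) ∪ ((-57/2, -6] × {-39/5, 8/5, 6⋅π})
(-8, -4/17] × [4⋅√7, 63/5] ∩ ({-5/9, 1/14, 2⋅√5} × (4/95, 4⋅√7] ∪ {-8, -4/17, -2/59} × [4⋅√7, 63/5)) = ({-5/9} × {4⋅√7}) ∪ ({-4/17} × [4⋅√7, 63/5))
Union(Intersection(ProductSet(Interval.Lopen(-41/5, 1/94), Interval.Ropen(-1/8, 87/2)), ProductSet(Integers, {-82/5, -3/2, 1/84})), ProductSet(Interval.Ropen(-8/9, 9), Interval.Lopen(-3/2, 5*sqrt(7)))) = Union(ProductSet(Interval.Ropen(-8/9, 9), Interval.Lopen(-3/2, 5*sqrt(7))), ProductSet(Range(-8, 1, 1), {1/84}))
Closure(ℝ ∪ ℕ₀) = ℝ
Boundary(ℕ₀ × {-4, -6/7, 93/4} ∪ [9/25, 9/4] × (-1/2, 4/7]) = (ℕ₀ × {-4, -6/7, 93/4}) ∪ ({9/25, 9/4} × [-1/2, 4/7]) ∪ ([9/25, 9/4] × {-1/2, 4/7})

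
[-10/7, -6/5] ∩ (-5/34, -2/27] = ∅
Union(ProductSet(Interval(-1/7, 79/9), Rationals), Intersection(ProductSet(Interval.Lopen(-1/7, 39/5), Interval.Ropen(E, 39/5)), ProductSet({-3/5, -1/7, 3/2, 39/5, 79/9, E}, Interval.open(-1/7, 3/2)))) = ProductSet(Interval(-1/7, 79/9), Rationals)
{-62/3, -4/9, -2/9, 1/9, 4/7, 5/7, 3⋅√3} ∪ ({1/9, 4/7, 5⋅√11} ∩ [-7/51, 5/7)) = {-62/3, -4/9, -2/9, 1/9, 4/7, 5/7, 3⋅√3}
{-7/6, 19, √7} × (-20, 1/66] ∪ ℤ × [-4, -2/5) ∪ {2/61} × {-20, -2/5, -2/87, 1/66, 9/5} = (ℤ × [-4, -2/5)) ∪ ({2/61} × {-20, -2/5, -2/87, 1/66, 9/5}) ∪ ({-7/6, 19, √7} × (-20, 1/66])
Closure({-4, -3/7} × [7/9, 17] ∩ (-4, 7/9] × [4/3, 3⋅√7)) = {-3/7} × [4/3, 3⋅√7]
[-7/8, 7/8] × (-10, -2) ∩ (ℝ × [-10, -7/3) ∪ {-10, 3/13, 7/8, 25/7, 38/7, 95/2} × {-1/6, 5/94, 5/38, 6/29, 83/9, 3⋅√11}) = [-7/8, 7/8] × (-10, -7/3)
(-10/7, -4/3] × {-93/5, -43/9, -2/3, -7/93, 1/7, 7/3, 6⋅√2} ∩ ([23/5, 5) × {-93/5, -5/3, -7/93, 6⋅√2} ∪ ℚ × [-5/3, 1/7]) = (ℚ ∩ (-10/7, -4/3]) × {-2/3, -7/93, 1/7}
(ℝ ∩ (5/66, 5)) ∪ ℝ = (-∞, ∞)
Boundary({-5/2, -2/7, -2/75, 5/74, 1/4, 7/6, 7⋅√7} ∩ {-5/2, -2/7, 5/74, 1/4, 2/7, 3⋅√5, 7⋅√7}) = {-5/2, -2/7, 5/74, 1/4, 7⋅√7}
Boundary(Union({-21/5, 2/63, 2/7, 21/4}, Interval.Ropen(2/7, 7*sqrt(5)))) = {-21/5, 2/63, 2/7, 7*sqrt(5)}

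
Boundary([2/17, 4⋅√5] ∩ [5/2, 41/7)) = {5/2, 41/7}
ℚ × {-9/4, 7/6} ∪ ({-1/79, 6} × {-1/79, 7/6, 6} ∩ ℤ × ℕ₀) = ({6} × {6}) ∪ (ℚ × {-9/4, 7/6})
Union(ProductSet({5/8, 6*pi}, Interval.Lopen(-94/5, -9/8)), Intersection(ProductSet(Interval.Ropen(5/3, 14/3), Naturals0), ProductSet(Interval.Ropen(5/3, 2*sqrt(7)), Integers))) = Union(ProductSet({5/8, 6*pi}, Interval.Lopen(-94/5, -9/8)), ProductSet(Interval.Ropen(5/3, 14/3), Naturals0))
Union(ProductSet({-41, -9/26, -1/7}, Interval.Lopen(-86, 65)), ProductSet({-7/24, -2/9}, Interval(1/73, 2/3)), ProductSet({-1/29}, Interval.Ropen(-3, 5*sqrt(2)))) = Union(ProductSet({-1/29}, Interval.Ropen(-3, 5*sqrt(2))), ProductSet({-7/24, -2/9}, Interval(1/73, 2/3)), ProductSet({-41, -9/26, -1/7}, Interval.Lopen(-86, 65)))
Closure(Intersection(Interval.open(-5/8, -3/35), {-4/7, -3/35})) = {-4/7}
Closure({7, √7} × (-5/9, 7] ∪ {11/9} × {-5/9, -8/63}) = ({11/9} × {-5/9, -8/63}) ∪ ({7, √7} × [-5/9, 7])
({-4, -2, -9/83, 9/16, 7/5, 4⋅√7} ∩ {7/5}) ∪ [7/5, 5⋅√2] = [7/5, 5⋅√2]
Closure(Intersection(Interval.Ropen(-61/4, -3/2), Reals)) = Interval(-61/4, -3/2)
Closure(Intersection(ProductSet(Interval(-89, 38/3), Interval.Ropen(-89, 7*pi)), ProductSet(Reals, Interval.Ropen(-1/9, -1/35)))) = ProductSet(Interval(-89, 38/3), Interval(-1/9, -1/35))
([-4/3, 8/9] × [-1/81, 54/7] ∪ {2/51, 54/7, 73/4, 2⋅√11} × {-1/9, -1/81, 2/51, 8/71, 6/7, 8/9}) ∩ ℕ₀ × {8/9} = {0} × {8/9}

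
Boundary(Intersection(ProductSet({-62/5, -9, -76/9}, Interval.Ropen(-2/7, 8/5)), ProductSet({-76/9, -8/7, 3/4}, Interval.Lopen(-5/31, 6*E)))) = ProductSet({-76/9}, Interval(-5/31, 8/5))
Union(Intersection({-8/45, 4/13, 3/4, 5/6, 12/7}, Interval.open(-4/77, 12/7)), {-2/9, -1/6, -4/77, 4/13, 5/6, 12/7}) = {-2/9, -1/6, -4/77, 4/13, 3/4, 5/6, 12/7}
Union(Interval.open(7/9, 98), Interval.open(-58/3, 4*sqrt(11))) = Interval.open(-58/3, 98)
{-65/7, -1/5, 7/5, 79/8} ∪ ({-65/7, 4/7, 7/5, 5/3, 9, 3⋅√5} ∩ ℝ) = {-65/7, -1/5, 4/7, 7/5, 5/3, 9, 79/8, 3⋅√5}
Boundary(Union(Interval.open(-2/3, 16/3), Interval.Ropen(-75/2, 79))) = {-75/2, 79}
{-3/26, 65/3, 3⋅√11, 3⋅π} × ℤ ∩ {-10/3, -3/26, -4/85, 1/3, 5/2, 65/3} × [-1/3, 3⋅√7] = {-3/26, 65/3} × {0, 1, …, 7}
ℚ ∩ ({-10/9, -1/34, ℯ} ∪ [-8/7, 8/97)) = ℚ ∩ [-8/7, 8/97)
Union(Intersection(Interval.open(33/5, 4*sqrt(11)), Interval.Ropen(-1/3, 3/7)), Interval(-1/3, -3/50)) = Interval(-1/3, -3/50)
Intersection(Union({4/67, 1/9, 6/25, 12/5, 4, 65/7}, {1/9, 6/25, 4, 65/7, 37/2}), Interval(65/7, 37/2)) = {65/7, 37/2}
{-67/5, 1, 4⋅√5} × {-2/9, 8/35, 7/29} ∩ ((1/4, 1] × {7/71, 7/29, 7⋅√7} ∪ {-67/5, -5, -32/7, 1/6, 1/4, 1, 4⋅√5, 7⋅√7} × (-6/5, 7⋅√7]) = {-67/5, 1, 4⋅√5} × {-2/9, 8/35, 7/29}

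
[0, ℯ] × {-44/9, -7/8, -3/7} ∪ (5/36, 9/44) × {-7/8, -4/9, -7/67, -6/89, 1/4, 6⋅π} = ([0, ℯ] × {-44/9, -7/8, -3/7}) ∪ ((5/36, 9/44) × {-7/8, -4/9, -7/67, -6/89, 1/4, 6⋅π})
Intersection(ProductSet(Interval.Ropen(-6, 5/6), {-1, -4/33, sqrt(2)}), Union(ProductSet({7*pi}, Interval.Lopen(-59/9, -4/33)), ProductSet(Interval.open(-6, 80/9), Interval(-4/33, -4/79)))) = ProductSet(Interval.open(-6, 5/6), {-4/33})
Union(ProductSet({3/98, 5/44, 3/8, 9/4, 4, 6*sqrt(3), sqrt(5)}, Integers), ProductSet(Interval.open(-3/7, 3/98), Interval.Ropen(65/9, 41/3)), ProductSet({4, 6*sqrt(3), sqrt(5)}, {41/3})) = Union(ProductSet({4, 6*sqrt(3), sqrt(5)}, {41/3}), ProductSet({3/98, 5/44, 3/8, 9/4, 4, 6*sqrt(3), sqrt(5)}, Integers), ProductSet(Interval.open(-3/7, 3/98), Interval.Ropen(65/9, 41/3)))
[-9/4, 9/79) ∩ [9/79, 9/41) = ∅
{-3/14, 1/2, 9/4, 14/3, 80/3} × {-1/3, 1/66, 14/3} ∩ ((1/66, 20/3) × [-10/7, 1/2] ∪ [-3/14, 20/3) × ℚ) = {-3/14, 1/2, 9/4, 14/3} × {-1/3, 1/66, 14/3}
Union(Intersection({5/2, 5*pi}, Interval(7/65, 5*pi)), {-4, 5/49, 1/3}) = {-4, 5/49, 1/3, 5/2, 5*pi}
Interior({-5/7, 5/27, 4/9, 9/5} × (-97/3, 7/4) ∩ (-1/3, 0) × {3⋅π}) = ∅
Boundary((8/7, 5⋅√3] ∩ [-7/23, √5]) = {8/7, √5}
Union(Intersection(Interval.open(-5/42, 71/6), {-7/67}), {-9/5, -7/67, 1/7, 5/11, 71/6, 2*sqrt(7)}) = {-9/5, -7/67, 1/7, 5/11, 71/6, 2*sqrt(7)}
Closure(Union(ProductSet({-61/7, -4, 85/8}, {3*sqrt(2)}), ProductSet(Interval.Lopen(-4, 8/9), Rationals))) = Union(ProductSet({-61/7, -4, 85/8}, {3*sqrt(2)}), ProductSet(Interval(-4, 8/9), Reals))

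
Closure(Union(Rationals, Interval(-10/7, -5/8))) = Union(Interval(-oo, oo), Rationals)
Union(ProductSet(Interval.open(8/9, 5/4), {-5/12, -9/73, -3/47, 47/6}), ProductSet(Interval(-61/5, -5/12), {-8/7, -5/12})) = Union(ProductSet(Interval(-61/5, -5/12), {-8/7, -5/12}), ProductSet(Interval.open(8/9, 5/4), {-5/12, -9/73, -3/47, 47/6}))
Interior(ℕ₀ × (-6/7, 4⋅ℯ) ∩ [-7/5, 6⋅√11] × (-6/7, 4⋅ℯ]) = ∅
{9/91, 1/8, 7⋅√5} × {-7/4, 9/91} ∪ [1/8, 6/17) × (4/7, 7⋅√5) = ({9/91, 1/8, 7⋅√5} × {-7/4, 9/91}) ∪ ([1/8, 6/17) × (4/7, 7⋅√5))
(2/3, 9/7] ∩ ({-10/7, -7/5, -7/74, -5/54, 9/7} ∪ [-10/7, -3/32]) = {9/7}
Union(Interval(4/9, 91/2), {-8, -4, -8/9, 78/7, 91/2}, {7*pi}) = Union({-8, -4, -8/9}, Interval(4/9, 91/2))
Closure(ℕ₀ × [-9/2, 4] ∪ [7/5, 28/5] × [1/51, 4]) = (ℕ₀ × ([-9/2, 1/51] ∪ {4})) ∪ ([7/5, 28/5] × [1/51, 4]) ∪ ((ℕ₀ ∪ (ℕ₀ \ (7/5, 28/5))) × [-9/2, 4])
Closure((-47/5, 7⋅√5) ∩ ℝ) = [-47/5, 7⋅√5]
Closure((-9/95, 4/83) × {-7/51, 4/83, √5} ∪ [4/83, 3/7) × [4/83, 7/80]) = ([4/83, 3/7] × [4/83, 7/80]) ∪ ([-9/95, 4/83] × {-7/51, 4/83, √5})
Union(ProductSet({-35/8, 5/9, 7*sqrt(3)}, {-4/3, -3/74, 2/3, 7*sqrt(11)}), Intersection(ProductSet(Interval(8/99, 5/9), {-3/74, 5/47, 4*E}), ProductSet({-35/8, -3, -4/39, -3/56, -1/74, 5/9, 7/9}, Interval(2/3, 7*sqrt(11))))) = Union(ProductSet({5/9}, {4*E}), ProductSet({-35/8, 5/9, 7*sqrt(3)}, {-4/3, -3/74, 2/3, 7*sqrt(11)}))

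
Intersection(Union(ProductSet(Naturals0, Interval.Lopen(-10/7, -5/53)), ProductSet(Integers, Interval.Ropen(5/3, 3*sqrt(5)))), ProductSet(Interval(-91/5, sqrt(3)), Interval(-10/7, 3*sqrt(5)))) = Union(ProductSet(Range(-18, 2, 1), Interval.Ropen(5/3, 3*sqrt(5))), ProductSet(Range(0, 2, 1), Interval.Lopen(-10/7, -5/53)))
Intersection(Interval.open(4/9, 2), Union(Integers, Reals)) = Interval.open(4/9, 2)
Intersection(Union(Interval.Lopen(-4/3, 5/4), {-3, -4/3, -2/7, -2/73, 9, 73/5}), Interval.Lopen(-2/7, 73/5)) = Union({9, 73/5}, Interval.Lopen(-2/7, 5/4))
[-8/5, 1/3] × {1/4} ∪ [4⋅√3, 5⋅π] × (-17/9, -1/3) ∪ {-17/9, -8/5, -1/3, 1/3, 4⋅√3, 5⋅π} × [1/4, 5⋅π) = ([-8/5, 1/3] × {1/4}) ∪ ([4⋅√3, 5⋅π] × (-17/9, -1/3)) ∪ ({-17/9, -8/5, -1/3, 1/3, 4⋅√3, 5⋅π} × [1/4, 5⋅π))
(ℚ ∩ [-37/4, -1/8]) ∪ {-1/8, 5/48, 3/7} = {5/48, 3/7} ∪ (ℚ ∩ [-37/4, -1/8])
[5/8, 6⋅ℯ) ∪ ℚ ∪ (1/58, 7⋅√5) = ℚ ∪ [1/58, 6⋅ℯ)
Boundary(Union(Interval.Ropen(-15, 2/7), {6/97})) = {-15, 2/7}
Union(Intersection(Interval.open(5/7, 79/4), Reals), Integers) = Union(Integers, Interval.open(5/7, 79/4))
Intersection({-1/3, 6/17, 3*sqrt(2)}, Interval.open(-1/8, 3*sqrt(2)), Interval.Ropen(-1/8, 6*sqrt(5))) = {6/17}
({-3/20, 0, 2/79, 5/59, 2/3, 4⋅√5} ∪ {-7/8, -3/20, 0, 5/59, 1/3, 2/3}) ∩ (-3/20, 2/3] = {0, 2/79, 5/59, 1/3, 2/3}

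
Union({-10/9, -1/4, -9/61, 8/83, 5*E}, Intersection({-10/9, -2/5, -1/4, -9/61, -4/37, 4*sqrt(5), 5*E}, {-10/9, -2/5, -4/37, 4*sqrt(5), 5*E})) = {-10/9, -2/5, -1/4, -9/61, -4/37, 8/83, 4*sqrt(5), 5*E}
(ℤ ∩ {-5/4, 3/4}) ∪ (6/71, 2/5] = (6/71, 2/5]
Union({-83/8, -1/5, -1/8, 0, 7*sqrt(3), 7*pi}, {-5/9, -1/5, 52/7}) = {-83/8, -5/9, -1/5, -1/8, 0, 52/7, 7*sqrt(3), 7*pi}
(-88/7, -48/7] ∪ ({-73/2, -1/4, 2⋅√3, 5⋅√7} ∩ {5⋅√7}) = (-88/7, -48/7] ∪ {5⋅√7}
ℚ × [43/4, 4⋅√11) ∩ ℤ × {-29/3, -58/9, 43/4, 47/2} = ℤ × {43/4}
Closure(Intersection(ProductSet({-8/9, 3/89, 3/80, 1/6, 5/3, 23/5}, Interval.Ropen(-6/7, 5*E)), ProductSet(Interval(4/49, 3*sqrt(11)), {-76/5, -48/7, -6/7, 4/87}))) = ProductSet({1/6, 5/3, 23/5}, {-6/7, 4/87})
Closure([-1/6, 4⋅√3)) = [-1/6, 4⋅√3]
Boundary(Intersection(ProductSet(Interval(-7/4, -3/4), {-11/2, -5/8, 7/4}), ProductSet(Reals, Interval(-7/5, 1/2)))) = ProductSet(Interval(-7/4, -3/4), {-5/8})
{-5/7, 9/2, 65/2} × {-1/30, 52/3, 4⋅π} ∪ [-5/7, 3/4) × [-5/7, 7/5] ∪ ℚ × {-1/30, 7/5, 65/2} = (ℚ × {-1/30, 7/5, 65/2}) ∪ ({-5/7, 9/2, 65/2} × {-1/30, 52/3, 4⋅π}) ∪ ([-5/7, 3/4) × [-5/7, 7/5])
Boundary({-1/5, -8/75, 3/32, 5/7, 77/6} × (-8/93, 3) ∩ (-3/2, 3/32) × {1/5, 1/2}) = {-1/5, -8/75} × {1/5, 1/2}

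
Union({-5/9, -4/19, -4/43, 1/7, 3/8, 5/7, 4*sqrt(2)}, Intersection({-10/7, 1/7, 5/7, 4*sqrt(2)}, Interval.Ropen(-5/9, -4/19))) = {-5/9, -4/19, -4/43, 1/7, 3/8, 5/7, 4*sqrt(2)}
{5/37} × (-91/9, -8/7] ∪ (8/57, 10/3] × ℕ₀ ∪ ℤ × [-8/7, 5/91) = (ℤ × [-8/7, 5/91)) ∪ ((8/57, 10/3] × ℕ₀) ∪ ({5/37} × (-91/9, -8/7])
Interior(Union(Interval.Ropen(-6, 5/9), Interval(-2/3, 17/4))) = Interval.open(-6, 17/4)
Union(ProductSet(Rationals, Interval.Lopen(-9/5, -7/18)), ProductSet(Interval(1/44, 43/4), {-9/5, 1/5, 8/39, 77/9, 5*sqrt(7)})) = Union(ProductSet(Interval(1/44, 43/4), {-9/5, 1/5, 8/39, 77/9, 5*sqrt(7)}), ProductSet(Rationals, Interval.Lopen(-9/5, -7/18)))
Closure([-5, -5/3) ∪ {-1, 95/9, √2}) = [-5, -5/3] ∪ {-1, 95/9, √2}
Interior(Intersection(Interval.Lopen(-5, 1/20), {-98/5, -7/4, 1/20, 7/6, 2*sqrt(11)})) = EmptySet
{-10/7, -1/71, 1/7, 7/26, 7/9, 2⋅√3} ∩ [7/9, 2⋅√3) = {7/9}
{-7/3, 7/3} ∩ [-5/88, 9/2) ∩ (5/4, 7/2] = {7/3}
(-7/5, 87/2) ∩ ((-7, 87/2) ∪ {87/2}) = (-7/5, 87/2)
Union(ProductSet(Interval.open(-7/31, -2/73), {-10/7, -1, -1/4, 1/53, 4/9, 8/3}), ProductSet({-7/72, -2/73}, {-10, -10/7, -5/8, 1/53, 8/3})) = Union(ProductSet({-7/72, -2/73}, {-10, -10/7, -5/8, 1/53, 8/3}), ProductSet(Interval.open(-7/31, -2/73), {-10/7, -1, -1/4, 1/53, 4/9, 8/3}))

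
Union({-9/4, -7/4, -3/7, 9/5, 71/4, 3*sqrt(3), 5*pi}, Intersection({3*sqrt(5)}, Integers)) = {-9/4, -7/4, -3/7, 9/5, 71/4, 3*sqrt(3), 5*pi}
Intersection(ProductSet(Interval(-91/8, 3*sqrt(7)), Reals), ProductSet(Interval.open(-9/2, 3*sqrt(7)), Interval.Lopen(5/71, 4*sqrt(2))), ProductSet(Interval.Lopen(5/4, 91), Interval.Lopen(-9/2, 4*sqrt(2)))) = ProductSet(Interval.open(5/4, 3*sqrt(7)), Interval.Lopen(5/71, 4*sqrt(2)))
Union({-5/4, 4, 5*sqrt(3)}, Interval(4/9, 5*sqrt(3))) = Union({-5/4}, Interval(4/9, 5*sqrt(3)))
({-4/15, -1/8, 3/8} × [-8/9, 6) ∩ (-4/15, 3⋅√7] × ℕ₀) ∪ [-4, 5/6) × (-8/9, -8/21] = ({-1/8, 3/8} × {0, 1, …, 5}) ∪ ([-4, 5/6) × (-8/9, -8/21])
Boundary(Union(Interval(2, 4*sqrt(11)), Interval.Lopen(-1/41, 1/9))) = {-1/41, 1/9, 2, 4*sqrt(11)}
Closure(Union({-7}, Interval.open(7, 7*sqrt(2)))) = Union({-7}, Interval(7, 7*sqrt(2)))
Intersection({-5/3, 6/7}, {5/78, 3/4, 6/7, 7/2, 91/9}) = {6/7}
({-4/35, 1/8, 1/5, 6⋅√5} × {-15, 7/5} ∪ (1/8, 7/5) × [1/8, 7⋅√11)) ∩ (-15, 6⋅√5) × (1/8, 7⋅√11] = ({-4/35, 1/8, 1/5} × {7/5}) ∪ ((1/8, 7/5) × (1/8, 7⋅√11))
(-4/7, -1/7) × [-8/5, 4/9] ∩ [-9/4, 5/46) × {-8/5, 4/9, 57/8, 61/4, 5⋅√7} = (-4/7, -1/7) × {-8/5, 4/9}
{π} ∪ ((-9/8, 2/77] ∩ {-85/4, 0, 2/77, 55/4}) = {0, 2/77, π}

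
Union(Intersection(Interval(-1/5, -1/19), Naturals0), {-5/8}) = {-5/8}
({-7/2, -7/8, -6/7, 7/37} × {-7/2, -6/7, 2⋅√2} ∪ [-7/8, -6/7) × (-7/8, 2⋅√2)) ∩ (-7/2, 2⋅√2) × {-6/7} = ([-7/8, -6/7] ∪ {7/37}) × {-6/7}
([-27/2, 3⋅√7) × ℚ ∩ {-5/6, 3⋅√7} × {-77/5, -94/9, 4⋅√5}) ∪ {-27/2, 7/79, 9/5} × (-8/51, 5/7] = ({-5/6} × {-77/5, -94/9}) ∪ ({-27/2, 7/79, 9/5} × (-8/51, 5/7])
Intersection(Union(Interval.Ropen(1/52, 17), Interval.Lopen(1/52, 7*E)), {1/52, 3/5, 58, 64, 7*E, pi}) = {1/52, 3/5, 7*E, pi}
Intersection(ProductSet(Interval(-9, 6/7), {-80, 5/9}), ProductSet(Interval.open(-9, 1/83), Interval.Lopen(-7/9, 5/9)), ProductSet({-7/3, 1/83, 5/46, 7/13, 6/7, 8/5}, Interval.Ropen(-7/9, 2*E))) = ProductSet({-7/3}, {5/9})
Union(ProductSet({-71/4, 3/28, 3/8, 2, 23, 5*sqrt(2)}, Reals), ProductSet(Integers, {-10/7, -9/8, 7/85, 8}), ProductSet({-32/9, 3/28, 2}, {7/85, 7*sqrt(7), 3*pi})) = Union(ProductSet({-32/9, 3/28, 2}, {7/85, 7*sqrt(7), 3*pi}), ProductSet({-71/4, 3/28, 3/8, 2, 23, 5*sqrt(2)}, Reals), ProductSet(Integers, {-10/7, -9/8, 7/85, 8}))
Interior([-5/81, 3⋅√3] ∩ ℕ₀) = ∅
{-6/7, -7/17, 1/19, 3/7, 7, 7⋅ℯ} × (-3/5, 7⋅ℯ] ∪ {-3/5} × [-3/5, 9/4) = ({-3/5} × [-3/5, 9/4)) ∪ ({-6/7, -7/17, 1/19, 3/7, 7, 7⋅ℯ} × (-3/5, 7⋅ℯ])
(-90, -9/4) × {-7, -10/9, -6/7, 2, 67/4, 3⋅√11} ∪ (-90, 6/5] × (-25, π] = ((-90, 6/5] × (-25, π]) ∪ ((-90, -9/4) × {-7, -10/9, -6/7, 2, 67/4, 3⋅√11})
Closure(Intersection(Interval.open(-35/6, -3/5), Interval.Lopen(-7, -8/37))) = Interval(-35/6, -3/5)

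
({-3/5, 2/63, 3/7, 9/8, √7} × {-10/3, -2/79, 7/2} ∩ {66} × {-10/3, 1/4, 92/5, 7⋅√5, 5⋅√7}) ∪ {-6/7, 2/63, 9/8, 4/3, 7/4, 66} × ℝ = {-6/7, 2/63, 9/8, 4/3, 7/4, 66} × ℝ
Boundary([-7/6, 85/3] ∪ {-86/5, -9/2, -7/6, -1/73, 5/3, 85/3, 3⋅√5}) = {-86/5, -9/2, -7/6, 85/3}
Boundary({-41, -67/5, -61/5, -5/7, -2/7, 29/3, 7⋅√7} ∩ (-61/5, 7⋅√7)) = {-5/7, -2/7, 29/3}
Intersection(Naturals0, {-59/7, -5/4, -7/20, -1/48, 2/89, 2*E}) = EmptySet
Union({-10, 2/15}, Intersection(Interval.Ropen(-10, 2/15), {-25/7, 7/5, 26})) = {-10, -25/7, 2/15}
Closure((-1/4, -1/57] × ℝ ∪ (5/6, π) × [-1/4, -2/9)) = ([-1/4, -1/57] × ℝ) ∪ ({5/6, π} × [-1/4, -2/9]) ∪ ([5/6, π] × {-1/4, -2/9}) ∪ ((5/6, π) × [-1/4, -2/9))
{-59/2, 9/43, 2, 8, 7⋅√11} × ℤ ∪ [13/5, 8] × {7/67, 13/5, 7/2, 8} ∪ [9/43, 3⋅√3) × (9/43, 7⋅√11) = ([13/5, 8] × {7/67, 13/5, 7/2, 8}) ∪ ({-59/2, 9/43, 2, 8, 7⋅√11} × ℤ) ∪ ([9/43, 3⋅√3) × (9/43, 7⋅√11))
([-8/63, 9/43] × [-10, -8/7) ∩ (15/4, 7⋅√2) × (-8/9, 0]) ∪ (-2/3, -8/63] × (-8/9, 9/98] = (-2/3, -8/63] × (-8/9, 9/98]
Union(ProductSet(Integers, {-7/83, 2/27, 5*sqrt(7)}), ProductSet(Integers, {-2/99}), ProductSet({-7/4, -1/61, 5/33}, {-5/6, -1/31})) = Union(ProductSet({-7/4, -1/61, 5/33}, {-5/6, -1/31}), ProductSet(Integers, {-7/83, -2/99, 2/27, 5*sqrt(7)}))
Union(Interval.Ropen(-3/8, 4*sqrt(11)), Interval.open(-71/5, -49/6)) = Union(Interval.open(-71/5, -49/6), Interval.Ropen(-3/8, 4*sqrt(11)))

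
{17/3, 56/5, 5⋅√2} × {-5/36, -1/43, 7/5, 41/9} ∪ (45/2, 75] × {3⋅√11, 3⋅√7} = ({17/3, 56/5, 5⋅√2} × {-5/36, -1/43, 7/5, 41/9}) ∪ ((45/2, 75] × {3⋅√11, 3⋅√7})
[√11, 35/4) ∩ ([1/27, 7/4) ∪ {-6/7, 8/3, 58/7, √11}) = {58/7, √11}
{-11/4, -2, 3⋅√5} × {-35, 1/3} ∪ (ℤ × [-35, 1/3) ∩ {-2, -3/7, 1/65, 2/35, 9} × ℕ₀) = ({-2, 9} × {0}) ∪ ({-11/4, -2, 3⋅√5} × {-35, 1/3})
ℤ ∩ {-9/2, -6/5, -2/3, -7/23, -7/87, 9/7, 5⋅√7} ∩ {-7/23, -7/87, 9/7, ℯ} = ∅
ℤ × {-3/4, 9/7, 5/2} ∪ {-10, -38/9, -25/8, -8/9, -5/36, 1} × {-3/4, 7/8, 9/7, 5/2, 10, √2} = (ℤ × {-3/4, 9/7, 5/2}) ∪ ({-10, -38/9, -25/8, -8/9, -5/36, 1} × {-3/4, 7/8, 9/7, 5/2, 10, √2})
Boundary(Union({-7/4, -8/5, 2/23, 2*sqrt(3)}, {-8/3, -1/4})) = {-8/3, -7/4, -8/5, -1/4, 2/23, 2*sqrt(3)}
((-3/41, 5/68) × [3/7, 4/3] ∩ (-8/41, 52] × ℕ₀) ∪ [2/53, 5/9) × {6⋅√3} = ((-3/41, 5/68) × {1}) ∪ ([2/53, 5/9) × {6⋅√3})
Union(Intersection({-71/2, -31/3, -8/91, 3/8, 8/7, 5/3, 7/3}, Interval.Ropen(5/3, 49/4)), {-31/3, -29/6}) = {-31/3, -29/6, 5/3, 7/3}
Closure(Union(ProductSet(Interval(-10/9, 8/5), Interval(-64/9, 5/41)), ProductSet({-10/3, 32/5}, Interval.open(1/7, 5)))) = Union(ProductSet({-10/3, 32/5}, Interval(1/7, 5)), ProductSet(Interval(-10/9, 8/5), Interval(-64/9, 5/41)))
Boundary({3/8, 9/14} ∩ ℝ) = {3/8, 9/14}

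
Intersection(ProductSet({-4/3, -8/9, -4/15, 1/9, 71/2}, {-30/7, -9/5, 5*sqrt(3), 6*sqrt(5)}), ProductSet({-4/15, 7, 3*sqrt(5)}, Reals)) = ProductSet({-4/15}, {-30/7, -9/5, 5*sqrt(3), 6*sqrt(5)})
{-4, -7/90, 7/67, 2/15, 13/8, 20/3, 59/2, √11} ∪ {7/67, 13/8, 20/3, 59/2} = {-4, -7/90, 7/67, 2/15, 13/8, 20/3, 59/2, √11}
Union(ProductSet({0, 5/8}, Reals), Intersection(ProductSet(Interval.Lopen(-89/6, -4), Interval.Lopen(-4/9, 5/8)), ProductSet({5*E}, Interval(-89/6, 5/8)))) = ProductSet({0, 5/8}, Reals)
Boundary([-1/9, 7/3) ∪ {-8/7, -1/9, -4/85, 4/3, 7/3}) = {-8/7, -1/9, 7/3}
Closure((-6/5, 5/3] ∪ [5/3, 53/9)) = [-6/5, 53/9]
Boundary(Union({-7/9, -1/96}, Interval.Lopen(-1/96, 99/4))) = {-7/9, -1/96, 99/4}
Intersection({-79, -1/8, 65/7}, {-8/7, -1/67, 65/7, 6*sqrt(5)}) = {65/7}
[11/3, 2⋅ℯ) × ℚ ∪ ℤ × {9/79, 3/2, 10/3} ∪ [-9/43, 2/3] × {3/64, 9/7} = (ℤ × {9/79, 3/2, 10/3}) ∪ ([-9/43, 2/3] × {3/64, 9/7}) ∪ ([11/3, 2⋅ℯ) × ℚ)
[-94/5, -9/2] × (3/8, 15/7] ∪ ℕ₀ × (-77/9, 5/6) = (ℕ₀ × (-77/9, 5/6)) ∪ ([-94/5, -9/2] × (3/8, 15/7])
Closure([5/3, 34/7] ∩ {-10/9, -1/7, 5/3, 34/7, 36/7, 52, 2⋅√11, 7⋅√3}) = {5/3, 34/7}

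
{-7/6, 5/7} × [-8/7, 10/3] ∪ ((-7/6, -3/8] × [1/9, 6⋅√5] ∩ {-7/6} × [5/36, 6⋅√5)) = {-7/6, 5/7} × [-8/7, 10/3]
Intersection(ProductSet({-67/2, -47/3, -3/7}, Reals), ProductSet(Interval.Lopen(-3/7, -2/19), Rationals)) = EmptySet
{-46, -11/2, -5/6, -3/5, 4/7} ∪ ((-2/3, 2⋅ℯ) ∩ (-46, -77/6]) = {-46, -11/2, -5/6, -3/5, 4/7}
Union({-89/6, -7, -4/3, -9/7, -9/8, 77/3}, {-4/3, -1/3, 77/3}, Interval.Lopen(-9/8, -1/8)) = Union({-89/6, -7, -4/3, -9/7, 77/3}, Interval(-9/8, -1/8))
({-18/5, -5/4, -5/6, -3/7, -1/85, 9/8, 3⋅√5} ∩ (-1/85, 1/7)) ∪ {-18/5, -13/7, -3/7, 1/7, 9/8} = {-18/5, -13/7, -3/7, 1/7, 9/8}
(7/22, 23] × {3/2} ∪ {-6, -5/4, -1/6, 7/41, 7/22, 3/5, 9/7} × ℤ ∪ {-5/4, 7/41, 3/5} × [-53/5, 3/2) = ((7/22, 23] × {3/2}) ∪ ({-5/4, 7/41, 3/5} × [-53/5, 3/2)) ∪ ({-6, -5/4, -1/6, 7/41, 7/22, 3/5, 9/7} × ℤ)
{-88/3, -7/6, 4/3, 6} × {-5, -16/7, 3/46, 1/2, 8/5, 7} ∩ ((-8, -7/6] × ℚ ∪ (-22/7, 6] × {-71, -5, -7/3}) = ({-7/6, 4/3, 6} × {-5}) ∪ ({-7/6} × {-5, -16/7, 3/46, 1/2, 8/5, 7})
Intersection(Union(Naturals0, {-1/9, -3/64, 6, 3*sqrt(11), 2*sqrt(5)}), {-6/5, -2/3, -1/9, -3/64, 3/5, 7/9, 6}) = {-1/9, -3/64, 6}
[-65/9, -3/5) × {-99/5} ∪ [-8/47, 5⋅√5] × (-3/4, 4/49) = ([-65/9, -3/5) × {-99/5}) ∪ ([-8/47, 5⋅√5] × (-3/4, 4/49))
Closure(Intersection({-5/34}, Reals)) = {-5/34}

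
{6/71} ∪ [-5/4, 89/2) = [-5/4, 89/2)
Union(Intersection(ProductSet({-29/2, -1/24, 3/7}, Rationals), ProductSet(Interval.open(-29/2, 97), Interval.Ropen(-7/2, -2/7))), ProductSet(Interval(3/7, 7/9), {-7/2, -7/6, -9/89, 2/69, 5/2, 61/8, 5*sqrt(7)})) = Union(ProductSet({-1/24, 3/7}, Intersection(Interval.Ropen(-7/2, -2/7), Rationals)), ProductSet(Interval(3/7, 7/9), {-7/2, -7/6, -9/89, 2/69, 5/2, 61/8, 5*sqrt(7)}))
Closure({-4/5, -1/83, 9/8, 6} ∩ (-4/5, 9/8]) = {-1/83, 9/8}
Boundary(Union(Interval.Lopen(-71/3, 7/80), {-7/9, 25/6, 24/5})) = {-71/3, 7/80, 25/6, 24/5}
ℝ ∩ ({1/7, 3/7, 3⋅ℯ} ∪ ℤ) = ℤ ∪ {1/7, 3/7, 3⋅ℯ}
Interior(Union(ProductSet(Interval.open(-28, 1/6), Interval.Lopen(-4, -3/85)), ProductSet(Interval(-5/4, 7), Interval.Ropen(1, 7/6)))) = Union(ProductSet(Interval.open(-28, 1/6), Interval.open(-4, -3/85)), ProductSet(Interval.open(-5/4, 7), Interval.open(1, 7/6)))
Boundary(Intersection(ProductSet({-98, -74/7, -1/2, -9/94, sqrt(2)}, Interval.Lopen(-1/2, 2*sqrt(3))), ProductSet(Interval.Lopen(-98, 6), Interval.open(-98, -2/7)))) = ProductSet({-74/7, -1/2, -9/94, sqrt(2)}, Interval(-1/2, -2/7))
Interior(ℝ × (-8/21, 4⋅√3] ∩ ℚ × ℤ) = ∅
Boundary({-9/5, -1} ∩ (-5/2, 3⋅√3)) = {-9/5, -1}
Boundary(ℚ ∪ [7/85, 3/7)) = (-∞, 7/85] ∪ [3/7, ∞)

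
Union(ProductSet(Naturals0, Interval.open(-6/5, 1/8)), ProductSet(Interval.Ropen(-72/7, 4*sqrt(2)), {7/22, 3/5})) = Union(ProductSet(Interval.Ropen(-72/7, 4*sqrt(2)), {7/22, 3/5}), ProductSet(Naturals0, Interval.open(-6/5, 1/8)))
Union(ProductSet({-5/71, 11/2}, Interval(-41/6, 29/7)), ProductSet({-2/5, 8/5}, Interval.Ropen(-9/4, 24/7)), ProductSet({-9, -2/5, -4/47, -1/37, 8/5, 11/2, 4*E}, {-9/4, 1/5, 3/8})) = Union(ProductSet({-2/5, 8/5}, Interval.Ropen(-9/4, 24/7)), ProductSet({-5/71, 11/2}, Interval(-41/6, 29/7)), ProductSet({-9, -2/5, -4/47, -1/37, 8/5, 11/2, 4*E}, {-9/4, 1/5, 3/8}))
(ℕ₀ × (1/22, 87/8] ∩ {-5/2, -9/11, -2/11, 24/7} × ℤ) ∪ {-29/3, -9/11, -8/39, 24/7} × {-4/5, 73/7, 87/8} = {-29/3, -9/11, -8/39, 24/7} × {-4/5, 73/7, 87/8}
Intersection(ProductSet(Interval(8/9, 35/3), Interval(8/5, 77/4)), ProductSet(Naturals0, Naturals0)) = ProductSet(Range(1, 12, 1), Range(2, 20, 1))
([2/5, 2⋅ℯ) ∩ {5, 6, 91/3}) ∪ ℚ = ℚ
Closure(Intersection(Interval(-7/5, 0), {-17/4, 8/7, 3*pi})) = EmptySet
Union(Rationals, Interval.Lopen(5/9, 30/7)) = Union(Interval(5/9, 30/7), Rationals)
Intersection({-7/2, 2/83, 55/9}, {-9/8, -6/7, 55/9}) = {55/9}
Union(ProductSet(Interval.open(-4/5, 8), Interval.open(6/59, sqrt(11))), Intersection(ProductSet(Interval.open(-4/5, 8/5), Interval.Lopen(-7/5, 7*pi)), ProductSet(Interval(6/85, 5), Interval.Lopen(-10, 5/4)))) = Union(ProductSet(Interval.open(-4/5, 8), Interval.open(6/59, sqrt(11))), ProductSet(Interval.Ropen(6/85, 8/5), Interval.Lopen(-7/5, 5/4)))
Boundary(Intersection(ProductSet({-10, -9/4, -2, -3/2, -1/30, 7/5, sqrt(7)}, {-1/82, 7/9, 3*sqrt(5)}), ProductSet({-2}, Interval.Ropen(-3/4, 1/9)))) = ProductSet({-2}, {-1/82})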